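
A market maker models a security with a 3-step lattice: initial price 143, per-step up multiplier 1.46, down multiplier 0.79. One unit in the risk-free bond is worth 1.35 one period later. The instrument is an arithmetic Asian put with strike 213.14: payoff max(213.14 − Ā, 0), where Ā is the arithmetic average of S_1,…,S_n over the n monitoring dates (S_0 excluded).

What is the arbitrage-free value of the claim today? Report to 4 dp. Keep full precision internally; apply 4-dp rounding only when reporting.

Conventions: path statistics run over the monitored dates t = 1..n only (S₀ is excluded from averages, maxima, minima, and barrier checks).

Risk-neutral up-probability p* = (R−d)/(u−d) = (1.35−0.79)/(1.46−0.79) = 0.8358; the claim prices as the p*-weighted sum of path payoffs discounted by R^3.
Enumerate all 2^3 = 8 price paths (U = up ×1.46, D = down ×0.79); each path with k up-moves has probability p*^k·(1−p*)^(3−k).
DDD: Ā=90.9070, payoff=122.2330, prob=0.004425
UDD: Ā=168.0053, payoff=45.1347, prob=0.022529
DUD: Ā=136.0686, payoff=77.0714, prob=0.022529
UUD: Ā=251.4686, payoff=0.0000, prob=0.114695
DDU: Ā=110.8386, payoff=102.3014, prob=0.022529
UDU: Ā=204.8410, payoff=8.2990, prob=0.114695
DUU: Ā=172.9044, payoff=40.2356, prob=0.114695
UUU: Ā=319.5447, payoff=0.0000, prob=0.583902
Price = Σ prob·payoff / R^3 = 11.165621 / 2.460375 = 4.5382

price = 4.5382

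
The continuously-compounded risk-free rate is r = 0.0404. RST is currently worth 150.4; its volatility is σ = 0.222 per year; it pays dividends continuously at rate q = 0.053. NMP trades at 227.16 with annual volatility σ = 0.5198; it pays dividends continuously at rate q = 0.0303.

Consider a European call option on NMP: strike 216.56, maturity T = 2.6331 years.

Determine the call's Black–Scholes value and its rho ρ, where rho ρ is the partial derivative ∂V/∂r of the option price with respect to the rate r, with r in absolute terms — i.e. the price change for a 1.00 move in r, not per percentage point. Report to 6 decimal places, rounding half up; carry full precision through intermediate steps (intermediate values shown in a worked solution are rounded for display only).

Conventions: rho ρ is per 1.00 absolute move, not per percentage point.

price = 73.842007
ρ = 189.363244

σ√T = 0.5198·√2.6331 = 0.843471
d₁ = (ln(S/K) + (r−q+σ²/2)T) / (σ√T) = (ln(227.16/216.56) + (0.0404−0.0303+0.5198²/2)·2.6331) / 0.843471 = (0.047787 + 0.382316) / 0.843471 = 0.509920
d₂ = d₁ − σ√T = 0.509920 − 0.843471 = -0.333551
e^{−rT} = 0.899085
e^{−qT} = 0.923317
N(d₁) = 0.694946,  N(d₂) = 0.369359
Call price V = S·e^{−qT}·N(d₁) − K·e^{−rT}·N(d₂) = 145.758472 − 71.916465 = 73.842007
ρ = K·T·e^{−rT}·N(d₂) = 189.363244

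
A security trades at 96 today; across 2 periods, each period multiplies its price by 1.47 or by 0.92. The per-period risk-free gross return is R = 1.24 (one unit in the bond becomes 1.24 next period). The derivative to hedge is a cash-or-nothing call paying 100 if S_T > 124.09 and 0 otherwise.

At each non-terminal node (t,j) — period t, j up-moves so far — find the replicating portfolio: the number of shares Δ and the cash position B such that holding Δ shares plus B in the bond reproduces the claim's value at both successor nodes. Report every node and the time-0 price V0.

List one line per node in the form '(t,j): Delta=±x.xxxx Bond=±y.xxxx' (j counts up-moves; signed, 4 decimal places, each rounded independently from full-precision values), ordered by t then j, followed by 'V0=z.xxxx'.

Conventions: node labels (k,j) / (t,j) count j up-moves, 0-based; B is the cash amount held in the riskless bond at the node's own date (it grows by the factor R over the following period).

(0,0): Delta=0.6387 Bond=-7.6539
(1,0): Delta=2.0586 Bond=-134.8974
(1,1): Delta=0.0000 Bond=80.6452
V0=53.6631

Risk-neutral probability p* = (R−d)/(u−d) = (1.24−0.92)/(1.47−0.92) = 0.5818.
Terminal payoffs: V(2,0)=0.0000, V(2,1)=100.0000, V(2,2)=100.0000
(1,0): S=88.3200. Δ = (V_up−V_dn)/(S_up−S_dn) = (100.0000−0.0000)/(129.8304−81.2544) = 2.0586. V = [p*·100.0000 + (1−p*)·0.0000]/1.24 = 46.9208. B = V − Δ·S = -134.8974.
(1,1): S=141.1200. Δ = (V_up−V_dn)/(S_up−S_dn) = (100.0000−100.0000)/(207.4464−129.8304) = 0.0000. V = [p*·100.0000 + (1−p*)·100.0000]/1.24 = 80.6452. B = V − Δ·S = 80.6452.
(0,0): S=96.0000. Δ = (V_up−V_dn)/(S_up−S_dn) = (80.6452−46.9208)/(141.1200−88.3200) = 0.6387. V = [p*·80.6452 + (1−p*)·46.9208]/1.24 = 53.6631. B = V − Δ·S = -7.6539.
Sanity check at the root: Δ(0,0)·S0 + B(0,0) reproduces V0 = 53.6631.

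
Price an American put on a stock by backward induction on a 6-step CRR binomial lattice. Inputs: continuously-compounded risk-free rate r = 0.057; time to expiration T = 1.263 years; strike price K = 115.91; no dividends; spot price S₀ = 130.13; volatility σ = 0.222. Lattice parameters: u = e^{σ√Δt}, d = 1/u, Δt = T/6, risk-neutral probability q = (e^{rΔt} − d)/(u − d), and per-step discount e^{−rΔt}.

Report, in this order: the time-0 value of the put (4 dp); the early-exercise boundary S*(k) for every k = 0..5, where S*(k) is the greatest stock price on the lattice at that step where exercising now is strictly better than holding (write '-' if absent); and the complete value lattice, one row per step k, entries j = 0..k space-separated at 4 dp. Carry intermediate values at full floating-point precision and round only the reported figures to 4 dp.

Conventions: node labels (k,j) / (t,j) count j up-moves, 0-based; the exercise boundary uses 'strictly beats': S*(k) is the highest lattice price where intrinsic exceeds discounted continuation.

price = 4.4898
boundary = - - - 95.8679 86.5842 95.8679
tree:
4.4898
7.6492 1.8310
12.6301 3.4706 0.4399
20.0421 6.4400 0.9548 0.0000
29.3258 11.6060 2.0724 0.0000 0.0000
37.7105 20.0421 4.4981 0.0000 0.0000 0.0000
45.2833 29.3258 9.7629 0.0000 0.0000 0.0000 0.0000

Δt=0.21050, u=1.10722, d=0.90316, q=0.53371, disc=e^(-rΔt)=0.98807
k=6 terminal: V=max(K-S,0) → 45.2833 29.3258 9.7629 0.0000 0.0000 0.0000 0.0000
k=5: j=0 S=78.1995 intr=37.7105 cont=36.3281 V=37.7105[EX]; j=1 S=95.8679 intr=20.0421 cont=18.6597 V=20.0421[EX]; j=2 S=117.5284 intr=0.0000 cont=4.4981 V=4.4981[hold]; j=3 S=144.0828 intr=0.0000 cont=0.0000 V=0.0000[hold]; j=4 S=176.6370 intr=0.0000 cont=0.0000 V=0.0000[hold]; j=5 S=216.5464 intr=0.0000 cont=0.0000 V=0.0000[hold]  S*(5)=95.8679
k=4: j=0 S=86.5842 intr=29.3258 cont=27.9434 V=29.3258[EX]; j=1 S=106.1471 intr=9.7629 cont=11.6060 V=11.6060[hold]; j=2 S=130.1300 intr=0.0000 cont=2.0724 V=2.0724[hold]; j=3 S=159.5317 intr=0.0000 cont=0.0000 V=0.0000[hold]; j=4 S=195.5763 intr=0.0000 cont=0.0000 V=0.0000[hold]  S*(4)=86.5842
k=3: j=0 S=95.8679 intr=20.0421 cont=19.6316 V=20.0421[EX]; j=1 S=117.5284 intr=0.0000 cont=6.4400 V=6.4400[hold]; j=2 S=144.0828 intr=0.0000 cont=0.9548 V=0.9548[hold]; j=3 S=176.6370 intr=0.0000 cont=0.0000 V=0.0000[hold]  S*(3)=95.8679
k=2: j=0 S=106.1471 intr=9.7629 cont=12.6301 V=12.6301[hold]; j=1 S=130.1300 intr=0.0000 cont=3.4706 V=3.4706[hold]; j=2 S=159.5317 intr=0.0000 cont=0.4399 V=0.4399[hold]  S*(2)=-
k=1: j=0 S=117.5284 intr=0.0000 cont=7.6492 V=7.6492[hold]; j=1 S=144.0828 intr=0.0000 cont=1.8310 V=1.8310[hold]  S*(1)=-
k=0: j=0 S=130.1300 intr=0.0000 cont=4.4898 V=4.4898[hold]  S*(0)=-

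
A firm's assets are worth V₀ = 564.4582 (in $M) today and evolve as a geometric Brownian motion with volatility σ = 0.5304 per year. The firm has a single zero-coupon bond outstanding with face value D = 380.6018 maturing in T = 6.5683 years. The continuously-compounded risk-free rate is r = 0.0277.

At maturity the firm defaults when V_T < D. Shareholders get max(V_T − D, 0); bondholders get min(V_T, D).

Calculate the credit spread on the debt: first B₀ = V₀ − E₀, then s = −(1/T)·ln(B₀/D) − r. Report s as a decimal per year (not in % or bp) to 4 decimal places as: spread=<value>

spread=0.0682

Apply the equity-as-call identities (strike 380.6018, horizon 6.5683 years):
d₁ = [ln(V₀/D) + (r + σ²/2)T] / (σ√T)
   = [ln(564.4582/380.6018) + (0.0277 + 0.5·0.5304²)·6.5683] / (0.5304·√6.5683)
   = [0.394113 + 1.105853] / 1.359346 = 1.103446
d₂ = d₁ − σ√T = 1.103446 − 1.359346 = -0.255900
N(d₁) = 0.865083,  N(d₂) = 0.399014,  e^(−rT) = 0.833650
E₀ = V₀·N(d₁) − D·e^(−rT)·N(d₂)
   = 564.4582·0.865083 − 380.6018·0.833650·0.399014 = 361.700720
B₀ = V₀ − E₀ = 564.4582 − 361.700720 = 202.757480
spread = −(1/T)·ln(B₀/D) − r = −(1/6.5683)·ln(202.757480/380.6018) − 0.0277 = 0.06817612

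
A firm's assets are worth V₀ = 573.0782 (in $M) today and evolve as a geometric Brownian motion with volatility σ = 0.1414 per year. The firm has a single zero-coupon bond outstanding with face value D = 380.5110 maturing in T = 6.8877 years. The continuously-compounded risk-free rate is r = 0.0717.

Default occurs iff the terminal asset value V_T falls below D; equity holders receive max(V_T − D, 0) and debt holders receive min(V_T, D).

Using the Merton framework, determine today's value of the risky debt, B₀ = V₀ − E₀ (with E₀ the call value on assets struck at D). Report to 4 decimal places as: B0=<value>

With assets at 573.0782 and a single debt payment of 380.5110 at 6.8877 years:
d₁ = [ln(V₀/D) + (r + σ²/2)T] / (σ√T)
   = [ln(573.0782/380.5110) + (0.0717 + 0.5·0.1414²)·6.8877] / (0.1414·√6.8877)
   = [0.409507 + 0.562704] / 0.371096 = 2.619836
d₂ = d₁ − σ√T = 2.619836 − 0.371096 = 2.248740
N(d₁) = 0.995601,  N(d₂) = 0.987735,  e^(−rT) = 0.610273
E₀ = V₀·N(d₁) − D·e^(−rT)·N(d₂)
   = 573.0782·0.995601 − 380.5110·0.610273·0.987735 = 341.189700
B₀ = V₀ − E₀ = 573.0782 − 341.189700 = 231.888500

B0=231.8885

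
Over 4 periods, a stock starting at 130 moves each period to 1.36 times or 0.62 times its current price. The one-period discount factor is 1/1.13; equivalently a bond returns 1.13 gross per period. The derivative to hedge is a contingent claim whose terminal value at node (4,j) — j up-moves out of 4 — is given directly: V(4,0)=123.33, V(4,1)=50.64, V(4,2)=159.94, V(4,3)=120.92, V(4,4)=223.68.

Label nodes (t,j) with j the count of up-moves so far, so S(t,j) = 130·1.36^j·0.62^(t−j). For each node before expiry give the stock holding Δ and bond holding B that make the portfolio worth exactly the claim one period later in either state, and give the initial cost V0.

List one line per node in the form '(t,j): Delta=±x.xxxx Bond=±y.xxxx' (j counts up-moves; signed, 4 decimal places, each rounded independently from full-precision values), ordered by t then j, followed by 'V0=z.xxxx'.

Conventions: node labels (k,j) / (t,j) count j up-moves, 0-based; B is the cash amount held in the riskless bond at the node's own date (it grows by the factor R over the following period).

No-arbitrage ⇒ martingale measure with p* = (R−d)/(u−d) = 0.6892.
Terminal payoffs: V(4,0)=123.3300, V(4,1)=50.6400, V(4,2)=159.9400, V(4,3)=120.9200, V(4,4)=223.6800
Node (3,0) S=30.9826: V=(p*·50.6400+(1−p*)·123.3300)/1.13=64.8078; Δ=(50.6400−123.3300)/(42.1364−19.2092)=-3.1705; B=V−Δ·S=163.0376
Node (3,1) S=67.9619: V=(p*·159.9400+(1−p*)·50.6400)/1.13=111.4764; Δ=(159.9400−50.6400)/(92.4282−42.1364)=2.1733; B=V−Δ·S=-36.2263
Node (3,2) S=149.0778: V=(p*·120.9200+(1−p*)·159.9400)/1.13=117.7414; Δ=(120.9200−159.9400)/(202.7458−92.4282)=-0.3537; B=V−Δ·S=170.4712
Node (3,3) S=327.0093: V=(p*·223.6800+(1−p*)·120.9200)/1.13=169.6824; Δ=(223.6800−120.9200)/(444.7326−202.7458)=0.4247; B=V−Δ·S=30.8175
Node (2,0) S=49.9720: V=(p*·111.4764+(1−p*)·64.8078)/1.13=85.8153; Δ=(111.4764−64.8078)/(67.9619−30.9826)=1.2620; B=V−Δ·S=22.7496
Node (2,1) S=109.6160: V=(p*·117.7414+(1−p*)·111.4764)/1.13=102.4728; Δ=(117.7414−111.4764)/(149.0778−67.9619)=0.0772; B=V−Δ·S=94.0065
Node (2,2) S=240.4480: V=(p*·169.6824+(1−p*)·117.7414)/1.13=135.8748; Δ=(169.6824−117.7414)/(327.0093−149.0778)=0.2919; B=V−Δ·S=65.6844
Node (1,0) S=80.6000: V=(p*·102.4728+(1−p*)·85.8153)/1.13=86.1022; Δ=(102.4728−85.8153)/(109.6160−49.9720)=0.2793; B=V−Δ·S=63.5921
Node (1,1) S=176.8000: V=(p*·135.8748+(1−p*)·102.4728)/1.13=111.0559; Δ=(135.8748−102.4728)/(240.4480−109.6160)=0.2553; B=V−Δ·S=65.9179
Node (0,0) S=130.0000: V=(p*·111.0559+(1−p*)·86.1022)/1.13=91.4159; Δ=(111.0559−86.1022)/(176.8000−80.6000)=0.2594; B=V−Δ·S=57.6947
Check: Δ(0,0)·S0 + B(0,0) = 91.4159 = V0.

(0,0): Delta=0.2594 Bond=57.6947
(1,0): Delta=0.2793 Bond=63.5921
(1,1): Delta=0.2553 Bond=65.9179
(2,0): Delta=1.2620 Bond=22.7496
(2,1): Delta=0.0772 Bond=94.0065
(2,2): Delta=0.2919 Bond=65.6844
(3,0): Delta=-3.1705 Bond=163.0376
(3,1): Delta=2.1733 Bond=-36.2263
(3,2): Delta=-0.3537 Bond=170.4712
(3,3): Delta=0.4247 Bond=30.8175
V0=91.4159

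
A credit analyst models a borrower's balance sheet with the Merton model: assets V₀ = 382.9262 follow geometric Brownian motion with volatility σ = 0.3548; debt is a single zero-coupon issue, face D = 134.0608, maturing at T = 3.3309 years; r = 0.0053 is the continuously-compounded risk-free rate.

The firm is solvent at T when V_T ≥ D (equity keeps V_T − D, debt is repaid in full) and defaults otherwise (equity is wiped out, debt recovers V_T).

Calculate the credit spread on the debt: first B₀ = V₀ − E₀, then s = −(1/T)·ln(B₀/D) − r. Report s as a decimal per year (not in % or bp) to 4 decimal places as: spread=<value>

Work the structural quantities from V₀ = 382.9262 against face 134.0608:
d₁ = [ln(V₀/D) + (r + σ²/2)T] / (σ√T)
   = [ln(382.9262/134.0608) + (0.0053 + 0.5·0.3548²)·3.3309] / (0.3548·√3.3309)
   = [1.049549 + 0.227306] / 0.647537 = 1.971864
d₂ = d₁ − σ√T = 1.971864 − 0.647537 = 1.324328
N(d₁) = 0.975687,  N(d₂) = 0.907303,  e^(−rT) = 0.982501
E₀ = V₀·N(d₁) − D·e^(−rT)·N(d₂)
   = 382.9262·0.975687 − 134.0608·0.982501·0.907303 = 254.110992
B₀ = V₀ − E₀ = 382.9262 − 254.110992 = 128.815208
spread = −(1/T)·ln(B₀/D) − r = −(1/3.3309)·ln(128.815208/134.0608) − 0.0053 = 0.00668311

spread=0.0067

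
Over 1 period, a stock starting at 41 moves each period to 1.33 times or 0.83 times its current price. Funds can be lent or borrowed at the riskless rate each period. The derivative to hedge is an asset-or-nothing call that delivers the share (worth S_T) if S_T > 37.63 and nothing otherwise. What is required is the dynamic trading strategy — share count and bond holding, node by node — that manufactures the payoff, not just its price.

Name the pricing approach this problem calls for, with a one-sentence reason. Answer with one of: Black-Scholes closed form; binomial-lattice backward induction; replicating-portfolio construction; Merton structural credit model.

Key observation: a price alone would not answer the question — the per-node share/bond construction on the spot-41, 1.33/0.83 tree is required, and only the replicating-portfolio method yields it.

framework: replicating-portfolio construction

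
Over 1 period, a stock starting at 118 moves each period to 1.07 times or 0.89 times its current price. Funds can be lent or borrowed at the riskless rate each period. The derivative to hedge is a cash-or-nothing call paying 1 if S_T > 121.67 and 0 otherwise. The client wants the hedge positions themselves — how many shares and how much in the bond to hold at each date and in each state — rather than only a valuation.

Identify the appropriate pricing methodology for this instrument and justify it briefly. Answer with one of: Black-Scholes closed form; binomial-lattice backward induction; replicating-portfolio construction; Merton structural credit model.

framework: replicating-portfolio construction

Key observation: what is demanded is not a single number but the (Δ, B) position at each node of the 1.07/0.89 tree starting at 118; constructing those positions is the replicating-portfolio method.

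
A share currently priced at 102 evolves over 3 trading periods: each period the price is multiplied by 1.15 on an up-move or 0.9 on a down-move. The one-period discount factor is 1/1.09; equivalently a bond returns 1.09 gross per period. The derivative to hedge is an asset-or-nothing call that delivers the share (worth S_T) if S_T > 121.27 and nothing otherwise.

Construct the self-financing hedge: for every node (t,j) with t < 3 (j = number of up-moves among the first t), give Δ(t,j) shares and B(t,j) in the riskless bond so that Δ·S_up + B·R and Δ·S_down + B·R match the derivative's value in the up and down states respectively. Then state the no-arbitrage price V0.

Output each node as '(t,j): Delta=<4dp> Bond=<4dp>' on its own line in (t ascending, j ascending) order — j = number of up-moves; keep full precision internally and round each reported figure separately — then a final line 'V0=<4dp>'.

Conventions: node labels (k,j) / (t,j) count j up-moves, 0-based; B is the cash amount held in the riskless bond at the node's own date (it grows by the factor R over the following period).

The replicating-portfolio and risk-neutral prices coincide; use p* = (1.09−0.9)/(1.15−0.9) = 0.7600 for the latter.
Payoffs at expiry: V(3,0)=0.0000, V(3,1)=0.0000, V(3,2)=121.4055, V(3,3)=155.1292
Node (2,0) S=82.6200: V=(p*·0.0000+(1−p*)·0.0000)/1.09=0.0000; Δ=(0.0000−0.0000)/(95.0130−74.3580)=0.0000; B=V−Δ·S=0.0000
Node (2,1) S=105.5700: V=(p*·121.4055+(1−p*)·0.0000)/1.09=84.6497; Δ=(121.4055−0.0000)/(121.4055−95.0130)=4.6000; B=V−Δ·S=-400.9723
Node (2,2) S=134.8950: V=(p*·155.1292+(1−p*)·121.4055)/1.09=134.8950; Δ=(155.1292−121.4055)/(155.1292−121.4055)=1.0000; B=V−Δ·S=0.0000
Node (1,0) S=91.8000: V=(p*·84.6497+(1−p*)·0.0000)/1.09=59.0218; Δ=(84.6497−0.0000)/(105.5700−82.6200)=3.6884; B=V−Δ·S=-279.5770
Node (1,1) S=117.3000: V=(p*·134.8950+(1−p*)·84.6497)/1.09=112.6937; Δ=(134.8950−84.6497)/(134.8950−105.5700)=1.7134; B=V−Δ·S=-88.2875
Node (0,0) S=102.0000: V=(p*·112.6937+(1−p*)·59.0218)/1.09=91.5711; Δ=(112.6937−59.0218)/(117.3000−91.8000)=2.1048; B=V−Δ·S=-123.1165
As a check, the time-0 holding Δ(0,0)·S0 + B(0,0) comes to 91.5711 — exactly V0.

(0,0): Delta=2.1048 Bond=-123.1165
(1,0): Delta=3.6884 Bond=-279.5770
(1,1): Delta=1.7134 Bond=-88.2875
(2,0): Delta=0.0000 Bond=0.0000
(2,1): Delta=4.6000 Bond=-400.9723
(2,2): Delta=1.0000 Bond=0.0000
V0=91.5711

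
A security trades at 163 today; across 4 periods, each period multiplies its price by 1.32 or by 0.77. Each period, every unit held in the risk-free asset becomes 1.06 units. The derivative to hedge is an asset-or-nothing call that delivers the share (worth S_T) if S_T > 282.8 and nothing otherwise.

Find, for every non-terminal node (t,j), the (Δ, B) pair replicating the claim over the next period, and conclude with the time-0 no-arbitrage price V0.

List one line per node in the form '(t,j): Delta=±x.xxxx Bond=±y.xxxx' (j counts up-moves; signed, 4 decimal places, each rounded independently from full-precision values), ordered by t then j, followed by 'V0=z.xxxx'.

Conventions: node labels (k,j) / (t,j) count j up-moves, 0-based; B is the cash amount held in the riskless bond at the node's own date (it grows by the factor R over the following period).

(0,0): Delta=1.3490 Bond=-126.2139
(1,0): Delta=1.0347 Bond=-94.3368
(1,1): Delta=1.5134 Bond=-169.1557
(2,0): Delta=0.0000 Bond=0.0000
(2,1): Delta=1.5758 Bond=-189.6495
(2,2): Delta=1.4808 Bond=-170.0306
(3,0): Delta=0.0000 Bond=0.0000
(3,1): Delta=0.0000 Bond=0.0000
(3,2): Delta=2.4000 Bond=-381.2609
(3,3): Delta=1.0000 Bond=0.0000
V0=93.6772

Risk-neutral probability p* = (R−d)/(u−d) = (1.06−0.77)/(1.32−0.77) = 0.5273.
Payoffs at expiry: V(4,0)=0.0000, V(4,1)=0.0000, V(4,2)=0.0000, V(4,3)=288.6690, V(4,4)=494.8611
(3,0): S=74.4149. Δ = (V_up−V_dn)/(S_up−S_dn) = (0.0000−0.0000)/(98.2276−57.2995) = 0.0000. V = [p*·0.0000 + (1−p*)·0.0000]/1.06 = 0.0000. B = V − Δ·S = 0.0000.
(3,1): S=127.5684. Δ = (V_up−V_dn)/(S_up−S_dn) = (0.0000−0.0000)/(168.3902−98.2276) = 0.0000. V = [p*·0.0000 + (1−p*)·0.0000]/1.06 = 0.0000. B = V − Δ·S = 0.0000.
(3,2): S=218.6886. Δ = (V_up−V_dn)/(S_up−S_dn) = (288.6690−0.0000)/(288.6690−168.3902) = 2.4000. V = [p*·288.6690 + (1−p*)·0.0000]/1.06 = 143.5918. B = V − Δ·S = -381.2609.
(3,3): S=374.8948. Δ = (V_up−V_dn)/(S_up−S_dn) = (494.8611−288.6690)/(494.8611−288.6690) = 1.0000. V = [p*·494.8611 + (1−p*)·288.6690]/1.06 = 374.8948. B = V − Δ·S = 0.0000.
(2,0): S=96.6427. Δ = (V_up−V_dn)/(S_up−S_dn) = (0.0000−0.0000)/(127.5684−74.4149) = 0.0000. V = [p*·0.0000 + (1−p*)·0.0000]/1.06 = 0.0000. B = V − Δ·S = 0.0000.
(2,1): S=165.6732. Δ = (V_up−V_dn)/(S_up−S_dn) = (143.5918−0.0000)/(218.6886−127.5684) = 1.5758. V = [p*·143.5918 + (1−p*)·0.0000]/1.06 = 71.4264. B = V − Δ·S = -189.6495.
(2,2): S=284.0112. Δ = (V_up−V_dn)/(S_up−S_dn) = (374.8948−143.5918)/(374.8948−218.6886) = 1.4808. V = [p*·374.8948 + (1−p*)·143.5918]/1.06 = 250.5203. B = V − Δ·S = -170.0306.
(1,0): S=125.5100. Δ = (V_up−V_dn)/(S_up−S_dn) = (71.4264−0.0000)/(165.6732−96.6427) = 1.0347. V = [p*·71.4264 + (1−p*)·0.0000]/1.06 = 35.5294. B = V − Δ·S = -94.3368.
(1,1): S=215.1600. Δ = (V_up−V_dn)/(S_up−S_dn) = (250.5203−71.4264)/(284.0112−165.6732) = 1.5134. V = [p*·250.5203 + (1−p*)·71.4264]/1.06 = 156.4696. B = V − Δ·S = -169.1557.
(0,0): S=163.0000. Δ = (V_up−V_dn)/(S_up−S_dn) = (156.4696−35.5294)/(215.1600−125.5100) = 1.3490. V = [p*·156.4696 + (1−p*)·35.5294]/1.06 = 93.6772. B = V − Δ·S = -126.2139.
Verification: the root portfolio costs Δ(0,0)·S0 + B(0,0) = 93.6772, matching V0.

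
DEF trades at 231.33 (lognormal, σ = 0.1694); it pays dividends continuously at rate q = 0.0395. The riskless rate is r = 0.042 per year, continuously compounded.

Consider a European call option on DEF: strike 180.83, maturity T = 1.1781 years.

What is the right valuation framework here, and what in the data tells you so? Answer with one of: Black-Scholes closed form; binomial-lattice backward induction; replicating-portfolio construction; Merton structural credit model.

framework: Black-Scholes closed form

Key observation: with DEF following a GBM at constant σ and r, the European call struck at 180.83 prices in closed form — nothing here needs a stepwise model or a balance sheet.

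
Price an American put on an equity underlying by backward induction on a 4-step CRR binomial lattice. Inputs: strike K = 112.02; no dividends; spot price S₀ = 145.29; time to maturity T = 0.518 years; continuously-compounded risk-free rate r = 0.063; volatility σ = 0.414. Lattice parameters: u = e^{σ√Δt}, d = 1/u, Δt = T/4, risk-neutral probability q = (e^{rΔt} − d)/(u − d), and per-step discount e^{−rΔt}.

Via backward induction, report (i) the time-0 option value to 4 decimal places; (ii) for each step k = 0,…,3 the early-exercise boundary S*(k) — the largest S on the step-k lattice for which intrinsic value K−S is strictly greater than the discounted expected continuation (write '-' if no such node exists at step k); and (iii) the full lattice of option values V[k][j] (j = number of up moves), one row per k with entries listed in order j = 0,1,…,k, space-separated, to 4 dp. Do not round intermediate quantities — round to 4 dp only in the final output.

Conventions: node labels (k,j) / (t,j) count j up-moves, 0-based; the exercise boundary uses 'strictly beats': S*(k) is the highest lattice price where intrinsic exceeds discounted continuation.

price = 3.2546
boundary = - - - 92.9242
tree:
3.2546
5.9184 0.5387
10.6802 1.0655 0.0000
19.0958 2.1071 0.0000 0.0000
31.9580 4.1673 0.0000 0.0000 0.0000

Δt=0.12950, u=1.16065, d=0.86158, q=0.49021, disc=e^(-rΔt)=0.99187
k=4 terminal: V=max(K-S,0) → 31.9580 4.1673 0.0000 0.0000 0.0000
k=3: j=0 S=92.9242 intr=19.0958 cont=18.1856 V=19.0958[EX]; j=1 S=125.1796 intr=0.0000 cont=2.1071 V=2.1071[hold]; j=2 S=168.6312 intr=0.0000 cont=0.0000 V=0.0000[hold]; j=3 S=227.1656 intr=0.0000 cont=0.0000 V=0.0000[hold]  S*(3)=92.9242
k=2: j=0 S=107.8527 intr=4.1673 cont=10.6802 V=10.6802[hold]; j=1 S=145.2900 intr=0.0000 cont=1.0655 V=1.0655[hold]; j=2 S=195.7223 intr=0.0000 cont=0.0000 V=0.0000[hold]  S*(2)=-
k=1: j=0 S=125.1796 intr=0.0000 cont=5.9184 V=5.9184[hold]; j=1 S=168.6312 intr=0.0000 cont=0.5387 V=0.5387[hold]  S*(1)=-
k=0: j=0 S=145.2900 intr=0.0000 cont=3.2546 V=3.2546[hold]  S*(0)=-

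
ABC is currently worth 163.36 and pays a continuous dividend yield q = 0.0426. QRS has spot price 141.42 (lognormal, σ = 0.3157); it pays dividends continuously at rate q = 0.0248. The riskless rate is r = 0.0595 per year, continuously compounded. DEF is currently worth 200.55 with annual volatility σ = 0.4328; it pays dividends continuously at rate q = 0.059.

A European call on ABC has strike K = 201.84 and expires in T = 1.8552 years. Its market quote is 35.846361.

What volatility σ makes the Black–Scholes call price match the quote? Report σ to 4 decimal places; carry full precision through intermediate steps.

sigma = 0.5622

At σ = 0.5622 the Black–Scholes value reproduces the quote:
σ√T = 0.5622·√1.8552 = 0.765749
d₁ = (ln(S/K) + (r−q+σ²/2)T) / (σ√T) = (ln(163.36/201.84) + (0.0595−0.0426+0.5622²/2)·1.8552) / 0.765749 = (-0.211519 + 0.324538) / 0.765749 = 0.147593
d₂ = d₁ − σ√T = 0.147593 − 0.765749 = -0.618155
e^{−rT} = 0.895490
e^{−qT} = 0.924011
N(d₁) = 0.558668,  N(d₂) = 0.268236
V = S·e^{−qT}·N(d₁) − K·e^{−rT}·N(d₂) = 84.328947 − 48.482585 = 35.846361 (matching the quote); vega is positive throughout, so no other σ reproduces this price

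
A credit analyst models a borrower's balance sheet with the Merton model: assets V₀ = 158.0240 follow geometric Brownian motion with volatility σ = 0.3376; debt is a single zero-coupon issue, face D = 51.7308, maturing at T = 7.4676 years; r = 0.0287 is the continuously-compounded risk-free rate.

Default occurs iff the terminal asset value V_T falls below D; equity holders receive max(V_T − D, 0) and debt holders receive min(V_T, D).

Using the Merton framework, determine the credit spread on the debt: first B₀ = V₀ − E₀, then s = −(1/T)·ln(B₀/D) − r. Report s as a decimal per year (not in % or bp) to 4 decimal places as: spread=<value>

spread=0.0076

Equity is a call on the firm's assets struck at D = 51.7308:
d₁ = [ln(V₀/D) + (r + σ²/2)T] / (σ√T)
   = [ln(158.0240/51.7308) + (0.0287 + 0.5·0.3376²)·7.4676] / (0.3376·√7.4676)
   = [1.116694 + 0.639875] / 0.922556 = 1.904023
d₂ = d₁ − σ√T = 1.904023 − 0.922556 = 0.981467
N(d₁) = 0.971546,  N(d₂) = 0.836819,  e^(−rT) = 0.807090
E₀ = V₀·N(d₁) − D·e^(−rT)·N(d₂)
   = 158.0240·0.971546 − 51.7308·0.807090·0.836819 = 118.589291
B₀ = V₀ − E₀ = 158.0240 − 118.589291 = 39.434709
spread = −(1/T)·ln(B₀/D) − r = −(1/7.4676)·ln(39.434709/51.7308) − 0.0287 = 0.00764461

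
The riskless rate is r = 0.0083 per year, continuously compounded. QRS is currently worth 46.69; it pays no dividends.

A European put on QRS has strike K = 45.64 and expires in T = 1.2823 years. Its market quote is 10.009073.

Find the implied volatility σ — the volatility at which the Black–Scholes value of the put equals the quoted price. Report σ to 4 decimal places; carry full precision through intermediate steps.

sigma = 0.5263

At σ = 0.5263 the Black–Scholes value reproduces the quote:
σ√T = 0.5263·√1.2823 = 0.595975
d₁ = (ln(S/K) + (r+σ²/2)T) / (σ√T) = (ln(46.69/45.64) + (0.0083+0.5263²/2)·1.2823) / 0.595975 = (0.022745 + 0.188236) / 0.595975 = 0.354011
d₂ = d₁ − σ√T = 0.354011 − 0.595975 = -0.241964
e^{−rT} = 0.989413
N(−d₁) = 0.361665,  N(−d₂) = 0.595596
V = K·e^{−rT}·N(−d₂) − S·N(−d₁) = 26.895226 − 16.886153 = 10.009073 (equal to the quote); since ∂V/∂σ > 0 for all σ, the implied volatility is unique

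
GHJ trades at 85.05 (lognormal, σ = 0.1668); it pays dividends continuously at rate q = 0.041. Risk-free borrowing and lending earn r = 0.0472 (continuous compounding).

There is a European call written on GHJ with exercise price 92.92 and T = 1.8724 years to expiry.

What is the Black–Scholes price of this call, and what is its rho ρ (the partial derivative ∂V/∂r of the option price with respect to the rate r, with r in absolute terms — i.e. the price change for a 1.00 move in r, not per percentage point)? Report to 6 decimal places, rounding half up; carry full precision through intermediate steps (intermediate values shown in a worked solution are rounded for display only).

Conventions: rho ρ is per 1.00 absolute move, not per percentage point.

σ√T = 0.1668·√1.8724 = 0.228242
d₁ = (ln(S/K) + (r−q+σ²/2)T) / (σ√T) = (ln(85.05/92.92) + (0.0472−0.041+0.1668²/2)·1.8724) / 0.228242 = (-0.088500 + 0.037656) / 0.228242 = -0.222762
d₂ = d₁ − σ√T = -0.222762 − 0.228242 = -0.451003
e^{−rT} = 0.915415
e^{−qT} = 0.926104
N(d₁) = 0.411861,  N(d₂) = 0.325994
Call price V = S·e^{−qT}·N(d₁) − K·e^{−rT}·N(d₂) = 32.440266 − 27.729140 = 4.711125
ρ = K·T·e^{−rT}·N(d₂) = 51.920042

price = 4.711125
ρ = 51.920042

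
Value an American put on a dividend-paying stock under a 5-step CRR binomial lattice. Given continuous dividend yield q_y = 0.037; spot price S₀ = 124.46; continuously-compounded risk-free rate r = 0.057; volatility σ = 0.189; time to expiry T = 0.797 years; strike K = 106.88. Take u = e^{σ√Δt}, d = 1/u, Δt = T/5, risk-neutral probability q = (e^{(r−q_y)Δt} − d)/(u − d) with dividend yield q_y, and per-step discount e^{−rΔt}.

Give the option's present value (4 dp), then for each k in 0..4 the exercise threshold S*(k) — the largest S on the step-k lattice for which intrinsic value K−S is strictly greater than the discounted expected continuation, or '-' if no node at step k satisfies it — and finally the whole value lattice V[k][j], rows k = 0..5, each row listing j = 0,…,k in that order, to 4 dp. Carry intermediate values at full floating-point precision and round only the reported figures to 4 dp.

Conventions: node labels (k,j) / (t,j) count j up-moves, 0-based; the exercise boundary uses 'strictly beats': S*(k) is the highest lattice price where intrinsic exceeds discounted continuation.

Δt=0.15940  u=1.07838  d=0.92732  q=0.50228  discount=0.99096
step 5 (expiry): payoffs max(K−S,0) = 21.5357 7.6332 0.0000 0.0000 0.0000 0.0000
step 4: (k=4,j=0): S=92.0334, K−S=14.8466, hold=14.4211 ⇒ V=14.8466 exercise | (k=4,j=1): S=107.0256, K−S=0.0000, hold=3.7648 ⇒ V=3.7648 continue | (k=4,j=2): S=124.4600, K−S=0.0000, hold=0.0000 ⇒ V=0.0000 continue | (k=4,j=3): S=144.7344, K−S=0.0000, hold=0.0000 ⇒ V=0.0000 continue | (k=4,j=4): S=168.3116, K−S=0.0000, hold=0.0000 ⇒ V=0.0000 continue  boundary S*=92.0334
step 3: (k=3,j=0): S=99.2468, K−S=7.6332, hold=9.1965 ⇒ V=9.1965 continue | (k=3,j=1): S=115.4141, K−S=0.0000, hold=1.8569 ⇒ V=1.8569 continue | (k=3,j=2): S=134.2149, K−S=0.0000, hold=0.0000 ⇒ V=0.0000 continue | (k=3,j=3): S=156.0784, K−S=0.0000, hold=0.0000 ⇒ V=0.0000 continue  boundary S*=-
step 2: (k=2,j=0): S=107.0256, K−S=0.0000, hold=5.4601 ⇒ V=5.4601 continue | (k=2,j=1): S=124.4600, K−S=0.0000, hold=0.9158 ⇒ V=0.9158 continue | (k=2,j=2): S=144.7344, K−S=0.0000, hold=0.0000 ⇒ V=0.0000 continue  boundary S*=-
step 1: (k=1,j=0): S=115.4141, K−S=0.0000, hold=3.1488 ⇒ V=3.1488 continue | (k=1,j=1): S=134.2149, K−S=0.0000, hold=0.4517 ⇒ V=0.4517 continue  boundary S*=-
step 0: (k=0,j=0): S=124.4600, K−S=0.0000, hold=1.7779 ⇒ V=1.7779 continue  boundary S*=-

price = 1.7779
boundary = - - - - 92.0334
tree:
1.7779
3.1488 0.4517
5.4601 0.9158 0.0000
9.1965 1.8569 0.0000 0.0000
14.8466 3.7648 0.0000 0.0000 0.0000
21.5357 7.6332 0.0000 0.0000 0.0000 0.0000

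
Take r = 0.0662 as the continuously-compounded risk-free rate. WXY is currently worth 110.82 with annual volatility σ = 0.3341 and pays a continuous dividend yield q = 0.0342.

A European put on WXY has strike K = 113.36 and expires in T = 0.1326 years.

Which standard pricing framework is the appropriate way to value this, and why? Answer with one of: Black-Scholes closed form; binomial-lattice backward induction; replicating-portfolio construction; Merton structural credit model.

framework: Black-Scholes closed form

Key observation: the strike-113.36 put on WXY is European-exercise on a continuously-modelled lognormal underlying, so its value is a single closed-form evaluation.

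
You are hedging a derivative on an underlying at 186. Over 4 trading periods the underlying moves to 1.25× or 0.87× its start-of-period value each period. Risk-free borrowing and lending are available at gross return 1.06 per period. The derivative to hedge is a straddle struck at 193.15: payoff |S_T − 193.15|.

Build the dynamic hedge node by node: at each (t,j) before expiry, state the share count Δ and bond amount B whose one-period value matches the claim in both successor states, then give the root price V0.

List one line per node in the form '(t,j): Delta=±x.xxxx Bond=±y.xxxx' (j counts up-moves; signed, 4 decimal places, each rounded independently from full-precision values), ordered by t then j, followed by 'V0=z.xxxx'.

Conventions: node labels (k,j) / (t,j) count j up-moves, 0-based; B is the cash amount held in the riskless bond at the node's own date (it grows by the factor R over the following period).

(0,0): Delta=0.5050 Bond=-36.4836
(1,0): Delta=0.0835 Bond=29.5227
(1,1): Delta=0.7983 Bond=-106.8680
(2,0): Delta=-0.5270 Bond=117.2455
(2,1): Delta=0.5085 Bond=-54.6573
(2,2): Delta=1.0000 Bond=-171.9028
(3,0): Delta=-1.0000 Bond=182.2170
(3,1): Delta=-0.1978 Bond=66.3434
(3,2): Delta=1.0000 Bond=-182.2170
(3,3): Delta=1.0000 Bond=-182.2170
V0=57.4415

Arbitrage-free pricing uses the up-move probability p* = (R−d)/(u−d) = 0.5000, discounting each step at R = 1.06.
Terminal payoffs: V(4,0)=86.5910, V(4,1)=40.0481, V(4,2)=26.8241, V(4,3)=122.9047, V(4,4)=260.9516
  t=3,j=0: stock 122.4816 → up 153.1019 (V=40.0481), down 106.5590 (V=86.5910). Price 59.7354; hedge Δ=-1.0000, bond B=182.2170.
  t=3,j=1: stock 175.9793 → up 219.9741 (V=26.8241), down 153.1019 (V=40.0481). Price 31.5435; hedge Δ=-0.1978, bond B=66.3434.
  t=3,j=2: stock 252.8438 → up 316.0547 (V=122.9047), down 219.9741 (V=26.8241). Price 70.6268; hedge Δ=1.0000, bond B=-182.2170.
  t=3,j=3: stock 363.2812 → up 454.1016 (V=260.9516), down 316.0547 (V=122.9047). Price 181.0643; hedge Δ=1.0000, bond B=-182.2170.
  t=2,j=0: stock 140.7834 → up 175.9793 (V=31.5435), down 122.4816 (V=59.7354). Price 43.0561; hedge Δ=-0.5270, bond B=117.2455.
  t=2,j=1: stock 202.2750 → up 252.8438 (V=70.6268), down 175.9793 (V=31.5435). Price 48.1935; hedge Δ=0.5085, bond B=-54.6573.
  t=2,j=2: stock 290.6250 → up 363.2812 (V=181.0643), down 252.8438 (V=70.6268). Price 118.7222; hedge Δ=1.0000, bond B=-171.9028.
  t=1,j=0: stock 161.8200 → up 202.2750 (V=48.1935), down 140.7834 (V=43.0561). Price 43.0423; hedge Δ=0.0835, bond B=29.5227.
  t=1,j=1: stock 232.5000 → up 290.6250 (V=118.7222), down 202.2750 (V=48.1935). Price 78.7338; hedge Δ=0.7983, bond B=-106.8680.
  t=0,j=0: stock 186.0000 → up 232.5000 (V=78.7338), down 161.8200 (V=43.0423). Price 57.4415; hedge Δ=0.5050, bond B=-36.4836.
As a check, the time-0 holding Δ(0,0)·S0 + B(0,0) comes to 57.4415 — exactly V0.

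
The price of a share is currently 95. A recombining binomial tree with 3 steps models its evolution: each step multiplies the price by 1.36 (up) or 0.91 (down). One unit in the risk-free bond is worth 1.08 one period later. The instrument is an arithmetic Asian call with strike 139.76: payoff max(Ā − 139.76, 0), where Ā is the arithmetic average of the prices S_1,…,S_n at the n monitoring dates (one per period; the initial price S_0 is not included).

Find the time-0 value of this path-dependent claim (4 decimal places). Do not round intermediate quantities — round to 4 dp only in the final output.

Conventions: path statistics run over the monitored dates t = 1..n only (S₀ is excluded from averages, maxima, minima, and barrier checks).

price = 2.8475

Under the martingale measure an up-move has probability p* = 0.3778; value the claim as the probability-weighted average of per-path payoffs, discounted 3 periods at R = 1.08.
Enumerate all 2^3 = 8 price paths (U = up ×1.36, D = down ×0.91); each path with k up-moves has probability p*^k·(1−p*)^(3−k).
DDD: Ā=78.9029, payoff=0.0000, prob=0.240900
UDD: Ā=117.9208, payoff=0.0000, prob=0.146261
DUD: Ā=103.6708, payoff=0.0000, prob=0.146261
UUD: Ā=154.9366, payoff=15.1766, prob=0.088801
DDU: Ā=90.7033, payoff=0.0000, prob=0.146261
UDU: Ā=135.5566, payoff=0.0000, prob=0.088801
DUU: Ā=121.3066, payoff=0.0000, prob=0.088801
UUU: Ā=181.2934, payoff=41.5334, prob=0.053915
Price = Σ prob·payoff / R^3 = 3.586976 / 1.259712 = 2.8475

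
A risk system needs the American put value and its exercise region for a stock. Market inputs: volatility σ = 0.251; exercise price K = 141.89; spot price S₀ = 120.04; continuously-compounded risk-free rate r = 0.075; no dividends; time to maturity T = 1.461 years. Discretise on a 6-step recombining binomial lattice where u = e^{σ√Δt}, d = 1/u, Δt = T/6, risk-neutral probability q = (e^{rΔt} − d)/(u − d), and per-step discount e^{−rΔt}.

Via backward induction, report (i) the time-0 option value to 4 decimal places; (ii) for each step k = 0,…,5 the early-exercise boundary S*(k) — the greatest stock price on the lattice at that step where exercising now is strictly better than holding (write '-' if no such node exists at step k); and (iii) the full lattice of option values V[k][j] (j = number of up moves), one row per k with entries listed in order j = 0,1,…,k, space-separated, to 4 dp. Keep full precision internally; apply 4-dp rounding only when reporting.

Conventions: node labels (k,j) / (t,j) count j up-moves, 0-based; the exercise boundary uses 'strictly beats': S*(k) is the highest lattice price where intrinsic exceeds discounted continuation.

price = 23.3124
boundary = - 106.0560 93.7011 106.0560 120.0400 106.0560
tree:
23.3124
35.8340 13.5769
48.1889 22.5473 6.4966
59.1046 35.8340 12.1427 1.9706
68.7486 48.1889 21.8500 4.3942 0.0000
77.2692 59.1046 35.8340 9.7986 0.0000 0.0000
84.7972 68.7486 48.1889 21.8500 0.0000 0.0000 0.0000

Δt=0.24350, u=1.13185, d=0.88351, q=0.54329, disc=e^(-rΔt)=0.98190
k=6 terminal: V=max(K-S,0) → 84.7972 68.7486 48.1889 21.8500 0.0000 0.0000 0.0000
k=5: j=0 S=64.6208 intr=77.2692 cont=74.7015 V=77.2692[EX]; j=1 S=82.7854 intr=59.1046 cont=56.5368 V=59.1046[EX]; j=2 S=106.0560 intr=35.8340 cont=33.2663 V=35.8340[EX]; j=3 S=135.8679 intr=6.0221 cont=9.7986 V=9.7986[hold]; j=4 S=174.0597 intr=0.0000 cont=0.0000 V=0.0000[hold]; j=5 S=222.9871 intr=0.0000 cont=0.0000 V=0.0000[hold]  S*(5)=106.0560
k=4: j=0 S=73.1414 intr=68.7486 cont=66.1809 V=68.7486[EX]; j=1 S=93.7011 intr=48.1889 cont=45.6212 V=48.1889[EX]; j=2 S=120.0400 intr=21.8500 cont=21.2968 V=21.8500[EX]; j=3 S=153.7827 intr=0.0000 cont=4.3942 V=4.3942[hold]; j=4 S=197.0103 intr=0.0000 cont=0.0000 V=0.0000[hold]  S*(4)=120.0400
k=3: j=0 S=82.7854 intr=59.1046 cont=56.5368 V=59.1046[EX]; j=1 S=106.0560 intr=35.8340 cont=33.2663 V=35.8340[EX]; j=2 S=135.8679 intr=6.0221 cont=12.1427 V=12.1427[hold]; j=3 S=174.0597 intr=0.0000 cont=1.9706 V=1.9706[hold]  S*(3)=106.0560
k=2: j=0 S=93.7011 intr=48.1889 cont=45.6212 V=48.1889[EX]; j=1 S=120.0400 intr=21.8500 cont=22.5473 V=22.5473[hold]; j=2 S=153.7827 intr=0.0000 cont=6.4966 V=6.4966[hold]  S*(2)=93.7011
k=1: j=0 S=106.0560 intr=35.8340 cont=33.6382 V=35.8340[EX]; j=1 S=135.8679 intr=6.0221 cont=13.5769 V=13.5769[hold]  S*(1)=106.0560
k=0: j=0 S=120.0400 intr=21.8500 cont=23.3124 V=23.3124[hold]  S*(0)=-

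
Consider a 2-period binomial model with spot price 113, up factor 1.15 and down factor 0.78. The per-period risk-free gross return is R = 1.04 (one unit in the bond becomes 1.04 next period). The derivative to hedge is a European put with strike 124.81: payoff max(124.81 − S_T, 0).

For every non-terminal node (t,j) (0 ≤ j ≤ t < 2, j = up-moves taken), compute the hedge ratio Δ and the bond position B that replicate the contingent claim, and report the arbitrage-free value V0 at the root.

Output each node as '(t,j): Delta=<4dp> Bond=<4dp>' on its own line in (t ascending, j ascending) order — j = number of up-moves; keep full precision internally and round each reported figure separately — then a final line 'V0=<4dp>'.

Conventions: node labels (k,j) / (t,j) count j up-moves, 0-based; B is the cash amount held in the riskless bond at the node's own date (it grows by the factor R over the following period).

(0,0): Delta=-0.6019 Bond=81.6569
(1,0): Delta=-1.0000 Bond=120.0096
(1,1): Delta=-0.4877 Bond=70.0789
V0=13.6395

No-arbitrage ⇒ martingale measure with p* = (R−d)/(u−d) = 0.7027.
At maturity the claim pays: V(2,0)=56.0608, V(2,1)=23.4490, V(2,2)=0.0000
(1,0): S=88.1400. Δ = (V_up−V_dn)/(S_up−S_dn) = (23.4490−56.0608)/(101.3610−68.7492) = -1.0000. V = [p*·23.4490 + (1−p*)·56.0608]/1.04 = 31.8696. B = V − Δ·S = 120.0096.
(1,1): S=129.9500. Δ = (V_up−V_dn)/(S_up−S_dn) = (0.0000−23.4490)/(149.4425−101.3610) = -0.4877. V = [p*·0.0000 + (1−p*)·23.4490]/1.04 = 6.7032. B = V − Δ·S = 70.0789.
(0,0): S=113.0000. Δ = (V_up−V_dn)/(S_up−S_dn) = (6.7032−31.8696)/(129.9500−88.1400) = -0.6019. V = [p*·6.7032 + (1−p*)·31.8696]/1.04 = 13.6395. B = V − Δ·S = 81.6569.
Check: Δ(0,0)·S0 + B(0,0) = 13.6395 = V0.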